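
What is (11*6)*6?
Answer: 396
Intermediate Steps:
(11*6)*6 = 66*6 = 396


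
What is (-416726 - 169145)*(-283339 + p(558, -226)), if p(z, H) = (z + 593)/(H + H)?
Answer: 75032721015109/452 ≈ 1.6600e+11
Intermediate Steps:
p(z, H) = (593 + z)/(2*H) (p(z, H) = (593 + z)/((2*H)) = (593 + z)*(1/(2*H)) = (593 + z)/(2*H))
(-416726 - 169145)*(-283339 + p(558, -226)) = (-416726 - 169145)*(-283339 + (½)*(593 + 558)/(-226)) = -585871*(-283339 + (½)*(-1/226)*1151) = -585871*(-283339 - 1151/452) = -585871*(-128070379/452) = 75032721015109/452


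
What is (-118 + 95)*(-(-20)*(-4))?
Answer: 1840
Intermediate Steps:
(-118 + 95)*(-(-20)*(-4)) = -(-460)*4 = -23*(-80) = 1840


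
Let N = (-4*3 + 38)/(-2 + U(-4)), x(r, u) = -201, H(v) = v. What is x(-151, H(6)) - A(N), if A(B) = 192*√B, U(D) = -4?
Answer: -201 - 64*I*√39 ≈ -201.0 - 399.68*I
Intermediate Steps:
N = -13/3 (N = (-4*3 + 38)/(-2 - 4) = (-12 + 38)/(-6) = 26*(-⅙) = -13/3 ≈ -4.3333)
x(-151, H(6)) - A(N) = -201 - 192*√(-13/3) = -201 - 192*I*√39/3 = -201 - 64*I*√39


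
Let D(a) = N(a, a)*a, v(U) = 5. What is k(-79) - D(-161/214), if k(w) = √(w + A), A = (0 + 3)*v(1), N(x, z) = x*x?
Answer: 4173281/9800344 + 8*I ≈ 0.42583 + 8.0*I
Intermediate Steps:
N(x, z) = x²
A = 15 (A = (0 + 3)*5 = 3*5 = 15)
D(a) = a³ (D(a) = a²*a = a³)
k(w) = √(15 + w) (k(w) = √(w + 15) = √(15 + w))
k(-79) - D(-161/214) = √(15 - 79) - (-161/214)³ = √(-64) - (-161*1/214)³ = 8*I - (-161/214)³ = 8*I - 1*(-4173281/9800344) = 8*I + 4173281/9800344 = 4173281/9800344 + 8*I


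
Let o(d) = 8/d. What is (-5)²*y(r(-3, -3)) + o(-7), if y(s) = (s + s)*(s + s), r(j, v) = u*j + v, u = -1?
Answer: -8/7 ≈ -1.1429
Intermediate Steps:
r(j, v) = v - j (r(j, v) = -j + v = v - j)
y(s) = 4*s² (y(s) = (2*s)*(2*s) = 4*s²)
(-5)²*y(r(-3, -3)) + o(-7) = (-5)²*(4*(-3 - 1*(-3))²) + 8/(-7) = 25*(4*(-3 + 3)²) + 8*(-⅐) = 25*(4*0²) - 8/7 = 25*(4*0) - 8/7 = 25*0 - 8/7 = 0 - 8/7 = -8/7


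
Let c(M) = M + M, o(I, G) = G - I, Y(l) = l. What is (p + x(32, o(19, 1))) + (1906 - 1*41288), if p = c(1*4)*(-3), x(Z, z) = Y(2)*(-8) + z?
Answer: -39440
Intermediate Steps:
c(M) = 2*M
x(Z, z) = -16 + z (x(Z, z) = 2*(-8) + z = -16 + z)
p = -24 (p = (2*(1*4))*(-3) = (2*4)*(-3) = 8*(-3) = -24)
(p + x(32, o(19, 1))) + (1906 - 1*41288) = (-24 + (-16 + (1 - 1*19))) + (1906 - 1*41288) = (-24 + (-16 + (1 - 19))) + (1906 - 41288) = (-24 + (-16 - 18)) - 39382 = (-24 - 34) - 39382 = -58 - 39382 = -39440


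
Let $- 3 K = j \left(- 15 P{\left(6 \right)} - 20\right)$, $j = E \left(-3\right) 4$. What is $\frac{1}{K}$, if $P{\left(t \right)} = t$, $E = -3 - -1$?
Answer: $\frac{1}{880} \approx 0.0011364$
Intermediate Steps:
$E = -2$ ($E = -3 + 1 = -2$)
$j = 24$ ($j = \left(-2\right) \left(-3\right) 4 = 6 \cdot 4 = 24$)
$K = 880$ ($K = - \frac{24 \left(\left(-15\right) 6 - 20\right)}{3} = - \frac{24 \left(-90 - 20\right)}{3} = - \frac{24 \left(-110\right)}{3} = \left(- \frac{1}{3}\right) \left(-2640\right) = 880$)
$\frac{1}{K} = \frac{1}{880}$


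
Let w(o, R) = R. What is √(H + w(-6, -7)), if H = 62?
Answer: √55 ≈ 7.4162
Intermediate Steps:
√(H + w(-6, -7)) = √(62 - 7) = √55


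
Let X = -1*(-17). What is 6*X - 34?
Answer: 68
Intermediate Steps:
X = 17
6*X - 34 = 6*17 - 34 = 102 - 34 = 68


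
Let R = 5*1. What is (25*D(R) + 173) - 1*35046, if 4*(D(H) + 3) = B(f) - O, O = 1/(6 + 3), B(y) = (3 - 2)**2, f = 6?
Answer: -314482/9 ≈ -34942.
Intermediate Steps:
R = 5
B(y) = 1 (B(y) = 1**2 = 1)
O = 1/9 ≈ 0.11111
D(H) = -25/9 (D(H) = -3 + (1 - 1*1/9)/4 = -3 + (1 - 1/9)/4 = -3 + (1/4)*(8/9) = -3 + 2/9 = -25/9)
(25*D(R) + 173) - 1*35046 = (25*(-25/9) + 173) - 1*35046 = (-625/9 + 173) - 35046 = 932/9 - 35046 = -314482/9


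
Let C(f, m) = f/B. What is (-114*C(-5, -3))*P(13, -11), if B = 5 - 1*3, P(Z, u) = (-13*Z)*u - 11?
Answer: 526680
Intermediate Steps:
P(Z, u) = -11 - 13*Z*u (P(Z, u) = -13*Z*u - 11 = -11 - 13*Z*u)
B = 2 (B = 5 - 3 = 2)
C(f, m) = f/2
(-114*C(-5, -3))*P(13, -11) = (-57*(-5))*(-11 - 13*13*(-11)) = (-114*(-5/2))*(-11 + 1859) = 285*1848 = 526680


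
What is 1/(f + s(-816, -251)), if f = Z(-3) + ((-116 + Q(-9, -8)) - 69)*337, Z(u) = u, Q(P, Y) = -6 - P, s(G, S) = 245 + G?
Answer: -1/61908 ≈ -1.6153e-5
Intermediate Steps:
f = -61337 (f = -3 + ((-116 + (-6 - 1*(-9))) - 69)*337 = -3 + ((-116 + (-6 + 9)) - 69)*337 = -3 + ((-116 + 3) - 69)*337 = -3 + (-113 - 69)*337 = -3 - 182*337 = -3 - 61334 = -61337)
1/(f + s(-816, -251)) = 1/(-61337 + (245 - 816)) = 1/(-61337 - 571) = 1/(-61908) = -1/61908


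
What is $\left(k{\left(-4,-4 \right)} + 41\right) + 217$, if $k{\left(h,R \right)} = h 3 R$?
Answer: $306$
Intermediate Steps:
$k{\left(h,R \right)} = 3 R h$ ($k{\left(h,R \right)} = 3 h R = 3 R h$)
$\left(k{\left(-4,-4 \right)} + 41\right) + 217 = \left(3 \left(-4\right) \left(-4\right) + 41\right) + 217 = \left(48 + 41\right) + 217 = 89 + 217 = 306$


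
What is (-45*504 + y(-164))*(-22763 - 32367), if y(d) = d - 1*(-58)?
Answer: 1256192180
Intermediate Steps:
y(d) = 58 + d (y(d) = d + 58 = 58 + d)
(-45*504 + y(-164))*(-22763 - 32367) = (-45*504 + (58 - 164))*(-22763 - 32367) = (-22680 - 106)*(-55130) = -22786*(-55130) = 1256192180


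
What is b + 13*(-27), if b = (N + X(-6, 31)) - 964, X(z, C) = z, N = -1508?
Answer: -2829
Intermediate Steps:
b = -2478 (b = (-1508 - 6) - 964 = -1514 - 964 = -2478)
b + 13*(-27) = -2478 + 13*(-27) = -2478 - 351 = -2829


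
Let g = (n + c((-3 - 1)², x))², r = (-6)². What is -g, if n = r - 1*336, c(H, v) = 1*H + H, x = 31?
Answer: -71824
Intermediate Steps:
r = 36
c(H, v) = 2*H (c(H, v) = H + H = 2*H)
n = -300 (n = 36 - 1*336 = 36 - 336 = -300)
g = 71824 (g = (-300 + 2*(-3 - 1)²)² = (-300 + 2*(-4)²)² = (-300 + 2*16)² = (-300 + 32)² = (-268)² = 71824)
-g = -1*71824 = -71824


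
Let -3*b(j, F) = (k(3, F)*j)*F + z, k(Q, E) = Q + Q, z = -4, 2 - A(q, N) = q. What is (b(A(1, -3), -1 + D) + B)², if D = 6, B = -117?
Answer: 142129/9 ≈ 15792.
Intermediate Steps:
A(q, N) = 2 - q
k(Q, E) = 2*Q
b(j, F) = 4/3 - 2*F*j (b(j, F) = -(((2*3)*j)*F - 4)/3 = -((6*j)*F - 4)/3 = -(6*F*j - 4)/3 = -(-4 + 6*F*j)/3 = 4/3 - 2*F*j)
(b(A(1, -3), -1 + D) + B)² = ((4/3 - 2*(-1 + 6)*(2 - 1*1)) - 117)² = ((4/3 - 2*5*(2 - 1)) - 117)² = ((4/3 - 2*5*1) - 117)² = ((4/3 - 10) - 117)² = (-26/3 - 117)² = (-377/3)² = 142129/9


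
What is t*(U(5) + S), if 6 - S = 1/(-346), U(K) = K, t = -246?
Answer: -468261/173 ≈ -2706.7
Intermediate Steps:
S = 2077/346 (S = 6 - 1/(-346) = 6 - 1*(-1/346) = 6 + 1/346 = 2077/346 ≈ 6.0029)
t*(U(5) + S) = -246*(5 + 2077/346) = -246*3807/346 = -468261/173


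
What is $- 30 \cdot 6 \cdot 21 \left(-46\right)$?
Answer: $173880$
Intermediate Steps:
$- 30 \cdot 6 \cdot 21 \left(-46\right) = \left(-30\right) 126 \left(-46\right) = \left(-3780\right) \left(-46\right) = 173880$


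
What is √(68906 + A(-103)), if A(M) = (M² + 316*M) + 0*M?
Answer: √46967 ≈ 216.72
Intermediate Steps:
A(M) = M² + 316*M (A(M) = (M² + 316*M) + 0 = M² + 316*M)
√(68906 + A(-103)) = √(68906 - 103*(316 - 103)) = √(68906 - 103*213) = √(68906 - 21939) = √46967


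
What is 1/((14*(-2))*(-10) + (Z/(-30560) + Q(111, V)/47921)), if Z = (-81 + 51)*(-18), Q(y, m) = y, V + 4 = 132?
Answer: 73223288/20501396381 ≈ 0.0035716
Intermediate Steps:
V = 128 (V = -4 + 132 = 128)
Z = 540 (Z = -30*(-18) = 540)
1/((14*(-2))*(-10) + (Z/(-30560) + Q(111, V)/47921)) = 1/((14*(-2))*(-10) + (540/(-30560) + 111/47921)) = 1/(-28*(-10) + (540*(-1/30560) + 111*(1/47921))) = 1/(280 + (-27/1528 + 111/47921)) = 1/(280 - 1124259/73223288) = 1/(20501396381/73223288) = 73223288/20501396381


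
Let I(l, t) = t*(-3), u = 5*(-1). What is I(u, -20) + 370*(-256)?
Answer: -94660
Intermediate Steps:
u = -5
I(l, t) = -3*t
I(u, -20) + 370*(-256) = -3*(-20) + 370*(-256) = 60 - 94720 = -94660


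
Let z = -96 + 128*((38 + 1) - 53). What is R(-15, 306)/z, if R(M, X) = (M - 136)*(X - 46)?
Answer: 9815/472 ≈ 20.794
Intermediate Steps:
z = -1888 (z = -96 + 128*(39 - 53) = -96 + 128*(-14) = -96 - 1792 = -1888)
R(M, X) = (-136 + M)*(-46 + X)
R(-15, 306)/z = (6256 - 136*306 - 46*(-15) - 15*306)/(-1888) = (6256 - 41616 + 690 - 4590)*(-1/1888) = -39260*(-1/1888) = 9815/472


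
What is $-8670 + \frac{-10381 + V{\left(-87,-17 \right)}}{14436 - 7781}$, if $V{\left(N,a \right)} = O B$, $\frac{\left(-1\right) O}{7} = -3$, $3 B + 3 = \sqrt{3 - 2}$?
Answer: $- \frac{1049259}{121} \approx -8671.6$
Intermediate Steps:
$B = - \frac{2}{3}$ ($B = -1 + \frac{\sqrt{3 - 2}}{3} = -1 + \frac{\sqrt{1}}{3} = -1 + \frac{1}{3} \cdot 1 = -1 + \frac{1}{3} = - \frac{2}{3} \approx -0.66667$)
$O = 21$ ($O = \left(-7\right) \left(-3\right) = 21$)
$V{\left(N,a \right)} = -14$ ($V{\left(N,a \right)} = 21 \left(- \frac{2}{3}\right) = -14$)
$-8670 + \frac{-10381 + V{\left(-87,-17 \right)}}{14436 - 7781} = -8670 + \frac{-10381 - 14}{14436 - 7781} = -8670 - \frac{10395}{6655} = -8670 - \frac{189}{121} = - \frac{1049259}{121}$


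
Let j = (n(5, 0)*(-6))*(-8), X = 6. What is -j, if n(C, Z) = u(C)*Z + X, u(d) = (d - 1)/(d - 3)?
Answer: -288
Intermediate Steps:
u(d) = (-1 + d)/(-3 + d)
n(C, Z) = 6 + Z*(-1 + C)/(-3 + C) (n(C, Z) = ((-1 + C)/(-3 + C))*Z + 6 = Z*(-1 + C)/(-3 + C) + 6 = 6 + Z*(-1 + C)/(-3 + C))
j = 288 (j = (((-18 + 6*5 + 0*(-1 + 5))/(-3 + 5))*(-6))*(-8) = (((-18 + 30 + 0*4)/2)*(-6))*(-8) = (((-18 + 30 + 0)/2)*(-6))*(-8) = (((1/2)*12)*(-6))*(-8) = (6*(-6))*(-8) = -36*(-8) = 288)
-j = -1*288 = -288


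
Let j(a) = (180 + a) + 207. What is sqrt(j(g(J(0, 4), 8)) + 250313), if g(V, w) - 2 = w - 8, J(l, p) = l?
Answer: sqrt(250702) ≈ 500.70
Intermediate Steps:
g(V, w) = -6 + w (g(V, w) = 2 + (w - 8) = 2 + (-8 + w) = -6 + w)
j(a) = 387 + a
sqrt(j(g(J(0, 4), 8)) + 250313) = sqrt((387 + (-6 + 8)) + 250313) = sqrt((387 + 2) + 250313) = sqrt(389 + 250313) = sqrt(250702)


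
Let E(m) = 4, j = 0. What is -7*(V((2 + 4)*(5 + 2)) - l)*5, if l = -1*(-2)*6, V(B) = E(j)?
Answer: 280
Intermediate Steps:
V(B) = 4
l = 12 (l = 2*6 = 12)
-7*(V((2 + 4)*(5 + 2)) - l)*5 = -7*(4 - 1*12)*5 = -7*(4 - 12)*5 = -7*(-8)*5 = 56*5 = 280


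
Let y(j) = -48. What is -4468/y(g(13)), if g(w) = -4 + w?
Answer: 1117/12 ≈ 93.083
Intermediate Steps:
-4468/y(g(13)) = -4468/(-48) = -4468*(-1/48) = 1117/12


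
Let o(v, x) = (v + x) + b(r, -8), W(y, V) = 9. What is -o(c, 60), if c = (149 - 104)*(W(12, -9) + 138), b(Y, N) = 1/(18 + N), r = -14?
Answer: -66751/10 ≈ -6675.1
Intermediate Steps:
c = 6615 (c = (149 - 104)*(9 + 138) = 45*147 = 6615)
o(v, x) = 1/10 + v + x (o(v, x) = (v + x) + 1/(18 - 8) = (v + x) + 1/10 = 1/10 + v + x)
-o(c, 60) = -(1/10 + 6615 + 60) = -1*66751/10 = -66751/10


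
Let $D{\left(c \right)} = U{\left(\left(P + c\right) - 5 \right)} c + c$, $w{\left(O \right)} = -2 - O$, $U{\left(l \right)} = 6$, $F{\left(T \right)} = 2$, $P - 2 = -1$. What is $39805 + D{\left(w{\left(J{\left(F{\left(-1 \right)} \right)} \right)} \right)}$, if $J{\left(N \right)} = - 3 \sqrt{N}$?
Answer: $39791 + 21 \sqrt{2} \approx 39821.0$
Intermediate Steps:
$P = 1$ ($P = 2 - 1 = 1$)
$D{\left(c \right)} = 7 c$ ($D{\left(c \right)} = 6 c + c = 7 c$)
$39805 + D{\left(w{\left(J{\left(F{\left(-1 \right)} \right)} \right)} \right)} = 39805 + 7 \left(-2 - - 3 \sqrt{2}\right) = 39805 + 7 \left(-2 + 3 \sqrt{2}\right) = 39805 - \left(14 - 21 \sqrt{2}\right) = 39791 + 21 \sqrt{2}$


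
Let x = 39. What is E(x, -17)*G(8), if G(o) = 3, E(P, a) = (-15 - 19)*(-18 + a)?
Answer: 3570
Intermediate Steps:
E(P, a) = 612 - 34*a (E(P, a) = -34*(-18 + a) = 612 - 34*a)
E(x, -17)*G(8) = (612 - 34*(-17))*3 = (612 + 578)*3 = 1190*3 = 3570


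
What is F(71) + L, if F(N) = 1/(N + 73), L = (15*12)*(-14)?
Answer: -362879/144 ≈ -2520.0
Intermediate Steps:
L = -2520 (L = 180*(-14) = -2520)
F(N) = 1/(73 + N)
F(71) + L = 1/(73 + 71) - 2520 = 1/144 - 2520 = -362879/144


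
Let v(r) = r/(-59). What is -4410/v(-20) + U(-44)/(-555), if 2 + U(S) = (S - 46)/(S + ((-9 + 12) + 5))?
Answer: -7220273/555 ≈ -13010.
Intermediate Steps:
v(r) = -r/59 (v(r) = r*(-1/59) = -r/59)
U(S) = -2 + (-46 + S)/(8 + S) (U(S) = -2 + (S - 46)/(S + ((-9 + 12) + 5)) = -2 + (-46 + S)/(S + (3 + 5)) = -2 + (-46 + S)/(S + 8) = -2 + (-46 + S)/(8 + S))
-4410/v(-20) + U(-44)/(-555) = -4410/((-1/59*(-20))) + ((-62 - 1*(-44))/(8 - 44))/(-555) = -4410/20/59 + ((-62 + 44)/(-36))*(-1/555) = -4410*59/20 - 1/36*(-18)*(-1/555) = -26019/2 + (½)*(-1/555) = -26019/2 - 1/1110 = -7220273/555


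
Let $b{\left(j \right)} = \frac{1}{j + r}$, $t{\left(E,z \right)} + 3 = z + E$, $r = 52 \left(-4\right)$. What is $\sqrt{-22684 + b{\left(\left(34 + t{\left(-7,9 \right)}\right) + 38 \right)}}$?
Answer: $\frac{3 i \sqrt{47306237}}{137} \approx 150.61 i$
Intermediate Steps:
$r = -208$
$t{\left(E,z \right)} = -3 + E + z$ ($t{\left(E,z \right)} = -3 + \left(z + E\right) = -3 + \left(E + z\right) = -3 + E + z$)
$b{\left(j \right)} = \frac{1}{-208 + j}$ ($b{\left(j \right)} = \frac{1}{j - 208} = \frac{1}{-208 + j}$)
$\sqrt{-22684 + b{\left(\left(34 + t{\left(-7,9 \right)}\right) + 38 \right)}} = \sqrt{-22684 + \frac{1}{-208 + \left(\left(34 - 1\right) + 38\right)}} = \sqrt{-22684 + \frac{1}{-208 + \left(33 + 38\right)}} = \sqrt{-22684 + \frac{1}{-208 + 71}} = \sqrt{-22684 + \frac{1}{-137}} = \sqrt{-22684 - \frac{1}{137}} = \sqrt{- \frac{3107709}{137}} = \frac{3 i \sqrt{47306237}}{137}$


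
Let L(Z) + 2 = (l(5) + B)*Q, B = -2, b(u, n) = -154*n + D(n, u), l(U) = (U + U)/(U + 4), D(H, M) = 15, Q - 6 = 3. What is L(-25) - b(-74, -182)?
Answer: -28053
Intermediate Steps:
Q = 9 (Q = 6 + 3 = 9)
l(U) = 2*U/(4 + U) (l(U) = (2*U)/(4 + U) = 2*U/(4 + U))
b(u, n) = 15 - 154*n (b(u, n) = -154*n + 15 = 15 - 154*n)
L(Z) = -10 (L(Z) = -2 + (2*5/(4 + 5) - 2)*9 = -2 + (2*5/9 - 2)*9 = -2 + (2*5*(⅑) - 2)*9 = -2 + (10/9 - 2)*9 = -2 - 8/9*9 = -2 - 8 = -10)
L(-25) - b(-74, -182) = -10 - (15 - 154*(-182)) = -10 - (15 + 28028) = -10 - 1*28043 = -10 - 28043 = -28053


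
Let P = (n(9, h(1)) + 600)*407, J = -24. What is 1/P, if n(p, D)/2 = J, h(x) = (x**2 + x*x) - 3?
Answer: 1/224664 ≈ 4.4511e-6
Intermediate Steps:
h(x) = -3 + 2*x**2 (h(x) = (x**2 + x**2) - 3 = 2*x**2 - 3 = -3 + 2*x**2)
n(p, D) = -48 (n(p, D) = 2*(-24) = -48)
P = 224664 (P = (-48 + 600)*407 = 552*407 = 224664)
1/P = 1/224664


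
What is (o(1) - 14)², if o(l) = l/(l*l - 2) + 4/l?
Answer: 121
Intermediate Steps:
o(l) = 4/l + l/(-2 + l²) (o(l) = l/(l² - 2) + 4/l = l/(-2 + l²) + 4/l = 4/l + l/(-2 + l²))
(o(1) - 14)² = ((-8 + 5*1²)/(1*(-2 + 1²)) - 14)² = (1*(-8 + 5*1)/(-2 + 1) - 14)² = (1*(-8 + 5)/(-1) - 14)² = (1*(-1)*(-3) - 14)² = (3 - 14)² = (-11)² = 121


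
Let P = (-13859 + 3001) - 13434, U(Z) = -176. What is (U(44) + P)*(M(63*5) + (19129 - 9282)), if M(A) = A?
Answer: -248643816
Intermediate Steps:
P = -24292 (P = -10858 - 13434 = -24292)
(U(44) + P)*(M(63*5) + (19129 - 9282)) = (-176 - 24292)*(63*5 + (19129 - 9282)) = -24468*(315 + 9847) = -24468*10162 = -248643816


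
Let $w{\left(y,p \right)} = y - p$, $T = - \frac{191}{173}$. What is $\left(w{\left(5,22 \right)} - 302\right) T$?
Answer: $\frac{60929}{173} \approx 352.19$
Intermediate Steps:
$T = - \frac{191}{173}$ ($T = \left(-191\right) \frac{1}{173} = - \frac{191}{173} \approx -1.104$)
$\left(w{\left(5,22 \right)} - 302\right) T = \left(\left(5 - 22\right) - 302\right) \left(- \frac{191}{173}\right) = \left(-17 - 302\right) \left(- \frac{191}{173}\right) = \left(-319\right) \left(- \frac{191}{173}\right) = \frac{60929}{173}$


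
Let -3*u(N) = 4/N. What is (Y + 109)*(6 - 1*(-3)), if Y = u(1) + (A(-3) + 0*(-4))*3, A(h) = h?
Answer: 888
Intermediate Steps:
u(N) = -4/(3*N)
Y = -31/3 (Y = -4/3/1 + (-3 + 0*(-4))*3 = -4/3*1 + (-3 + 0)*3 = -4/3 - 3*3 = -4/3 - 9 = -31/3 ≈ -10.333)
(Y + 109)*(6 - 1*(-3)) = (-31/3 + 109)*(6 - 1*(-3)) = 296*(6 + 3)/3 = (296/3)*9 = 888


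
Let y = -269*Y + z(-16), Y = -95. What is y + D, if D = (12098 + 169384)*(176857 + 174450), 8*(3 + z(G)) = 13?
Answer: 510047380221/8 ≈ 6.3756e+10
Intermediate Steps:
z(G) = -11/8 (z(G) = -3 + (⅛)*13 = -3 + 13/8 = -11/8)
D = 63755896974 (D = 181482*351307 = 63755896974)
y = 204429/8 (y = -269*(-95) - 11/8 = 25555 - 11/8 = 204429/8 ≈ 25554.)
y + D = 204429/8 + 63755896974 = 510047380221/8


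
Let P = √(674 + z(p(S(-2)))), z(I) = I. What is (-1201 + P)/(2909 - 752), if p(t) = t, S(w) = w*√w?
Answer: -1201/2157 + √(674 - 2*I*√2)/2157 ≈ -0.54476 - 2.5254e-5*I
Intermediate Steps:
S(w) = w^(3/2)
P = √(674 - 2*I*√2) (P = √(674 + (-2)^(3/2)) = √(674 - 2*I*√2) ≈ 25.962 - 0.05447*I)
(-1201 + P)/(2909 - 752) = (-1201 + √(674 - 2*I*√2))/(2909 - 752) = (-1201 + √(674 - 2*I*√2))/2157 = (-1201 + √(674 - 2*I*√2))*(1/2157) = -1201/2157 + √(674 - 2*I*√2)/2157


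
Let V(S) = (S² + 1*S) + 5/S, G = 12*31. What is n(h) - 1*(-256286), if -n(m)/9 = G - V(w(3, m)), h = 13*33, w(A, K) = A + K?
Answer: 92949221/48 ≈ 1.9364e+6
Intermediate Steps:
h = 429
G = 372
V(S) = S + S² + 5/S (V(S) = (S² + S) + 5/S = (S + S²) + 5/S = S + S² + 5/S)
n(m) = -3321 + 9*m + 9*(3 + m)² + 45/(3 + m) (n(m) = -9*(372 - ((3 + m) + (3 + m)² + 5/(3 + m))) = -9*(372 - (3 + m + (3 + m)² + 5/(3 + m))) = -9*(372 + (-3 - m - (3 + m)² - 5/(3 + m))) = -9*(369 - m - (3 + m)² - 5/(3 + m)) = -3321 + 9*m + 9*(3 + m)² + 45/(3 + m))
n(h) - 1*(-256286) = 9*(-1075 + 429³ - 339*429 + 10*429²)/(3 + 429) - 1*(-256286) = 9*(-1075 + 78953589 - 145431 + 10*184041)/432 + 256286 = 9*(1/432)*(-1075 + 78953589 - 145431 + 1840410) + 256286 = 9*(1/432)*80647493 + 256286 = 80647493/48 + 256286 = 92949221/48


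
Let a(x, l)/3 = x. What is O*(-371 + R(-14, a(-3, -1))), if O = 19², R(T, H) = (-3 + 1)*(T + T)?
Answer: -113715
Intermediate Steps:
a(x, l) = 3*x
R(T, H) = -4*T
O = 361
O*(-371 + R(-14, a(-3, -1))) = 361*(-371 - 4*(-14)) = 361*(-371 + 56) = 361*(-315) = -113715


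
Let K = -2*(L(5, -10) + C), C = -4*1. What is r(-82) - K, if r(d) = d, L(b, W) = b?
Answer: -80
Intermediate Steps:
C = -4
K = -2 (K = -2*(5 - 4) = -2*1 = -2)
r(-82) - K = -82 - 1*(-2) = -82 + 2 = -80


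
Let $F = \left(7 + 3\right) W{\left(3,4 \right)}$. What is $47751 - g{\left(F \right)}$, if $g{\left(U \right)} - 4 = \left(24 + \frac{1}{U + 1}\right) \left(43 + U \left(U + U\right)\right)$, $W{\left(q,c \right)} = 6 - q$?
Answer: $\frac{107122}{31} \approx 3455.5$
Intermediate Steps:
$F = 30$ ($F = \left(7 + 3\right) \left(6 - 3\right) = 10 \left(6 - 3\right) = 10 \cdot 3 = 30$)
$g{\left(U \right)} = 4 + \left(24 + \frac{1}{1 + U}\right) \left(43 + 2 U^{2}\right)$ ($g{\left(U \right)} = 4 + \left(24 + \frac{1}{U + 1}\right) \left(43 + U \left(U + U\right)\right) = 4 + \left(24 + \frac{1}{1 + U}\right) \left(43 + U 2 U\right) = 4 + \left(24 + \frac{1}{1 + U}\right) \left(43 + 2 U^{2}\right)$)
$47751 - g{\left(F \right)} = 47751 - \frac{1079 + 48 \cdot 30^{3} + 50 \cdot 30^{2} + 1036 \cdot 30}{1 + 30} = 47751 - \frac{1079 + 48 \cdot 27000 + 50 \cdot 900 + 31080}{31} = 47751 - \frac{1079 + 1296000 + 45000 + 31080}{31} = 47751 - \frac{1}{31} \cdot 1373159 = 47751 - \frac{1373159}{31} = \frac{107122}{31}$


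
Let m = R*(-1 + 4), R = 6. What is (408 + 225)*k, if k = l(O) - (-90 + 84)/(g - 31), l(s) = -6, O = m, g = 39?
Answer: -13293/4 ≈ -3323.3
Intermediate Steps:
m = 18 (m = 6*(-1 + 4) = 6*3 = 18)
O = 18
k = -21/4 (k = -6 - (-90 + 84)/(39 - 31) = -6 - (-6)/8 = -6 - 1*(-3/4) = -6 + 3/4 = -21/4 ≈ -5.2500)
(408 + 225)*k = (408 + 225)*(-21/4) = 633*(-21/4) = -13293/4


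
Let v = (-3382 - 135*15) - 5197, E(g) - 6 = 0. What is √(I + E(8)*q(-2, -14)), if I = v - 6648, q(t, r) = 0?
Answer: 2*I*√4313 ≈ 131.35*I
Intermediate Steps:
E(g) = 6 (E(g) = 6 + 0 = 6)
v = -10604 (v = (-3382 - 2025) - 5197 = -5407 - 5197 = -10604)
I = -17252 (I = -10604 - 6648 = -17252)
√(I + E(8)*q(-2, -14)) = √(-17252 + 6*0) = √(-17252 + 0) = √(-17252) = 2*I*√4313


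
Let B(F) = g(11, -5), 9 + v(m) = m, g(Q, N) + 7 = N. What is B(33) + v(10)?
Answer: -11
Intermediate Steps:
g(Q, N) = -7 + N
v(m) = -9 + m
B(F) = -12 (B(F) = -7 - 5 = -12)
B(33) + v(10) = -12 + (-9 + 10) = -12 + 1 = -11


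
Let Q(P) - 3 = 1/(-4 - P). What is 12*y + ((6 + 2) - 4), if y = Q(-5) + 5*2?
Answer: 172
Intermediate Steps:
Q(P) = 3 + 1/(-4 - P)
y = 14 (y = (11 + 3*(-5))/(4 - 5) + 5*2 = (11 - 15)/(-1) + 10 = -1*(-4) + 10 = 4 + 10 = 14)
12*y + ((6 + 2) - 4) = 12*14 + ((6 + 2) - 4) = 168 + (8 - 4) = 168 + 4 = 172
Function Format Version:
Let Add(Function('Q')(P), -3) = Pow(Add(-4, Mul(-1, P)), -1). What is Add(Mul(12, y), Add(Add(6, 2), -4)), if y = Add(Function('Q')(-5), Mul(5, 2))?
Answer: 172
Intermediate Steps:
Function('Q')(P) = Add(3, Pow(Add(-4, Mul(-1, P)), -1))
y = 14 (y = Add(Mul(Pow(Add(4, -5), -1), Add(11, Mul(3, -5))), Mul(5, 2)) = Add(Mul(Pow(-1, -1), Add(11, -15)), 10) = Add(Mul(-1, -4), 10) = Add(4, 10) = 14)
Add(Mul(12, y), Add(Add(6, 2), -4)) = Add(Mul(12, 14), Add(Add(6, 2), -4)) = Add(168, Add(8, -4)) = Add(168, 4) = 172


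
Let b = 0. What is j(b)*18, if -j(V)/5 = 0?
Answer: 0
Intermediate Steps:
j(V) = 0 (j(V) = -5*0 = 0)
j(b)*18 = 0*18 = 0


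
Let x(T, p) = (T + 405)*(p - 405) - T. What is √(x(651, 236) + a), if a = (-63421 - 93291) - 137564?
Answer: 3*I*√52599 ≈ 688.03*I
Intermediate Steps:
x(T, p) = -T + (-405 + p)*(405 + T) (x(T, p) = (405 + T)*(-405 + p) - T = (-405 + p)*(405 + T) - T = -T + (-405 + p)*(405 + T))
a = -294276 (a = -156712 - 137564 = -294276)
√(x(651, 236) + a) = √((-164025 - 406*651 + 405*236 + 651*236) - 294276) = √((-164025 - 264306 + 95580 + 153636) - 294276) = √(-179115 - 294276) = √(-473391) = 3*I*√52599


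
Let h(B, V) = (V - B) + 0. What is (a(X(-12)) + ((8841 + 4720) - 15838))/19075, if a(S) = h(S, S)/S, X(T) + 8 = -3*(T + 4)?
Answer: -2277/19075 ≈ -0.11937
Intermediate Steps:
h(B, V) = V - B
X(T) = -20 - 3*T (X(T) = -8 - 3*(T + 4) = -8 - 3*(4 + T) = -8 + (-12 - 3*T) = -20 - 3*T)
a(S) = 0 (a(S) = (S - S)/S = 0/S = 0)
(a(X(-12)) + ((8841 + 4720) - 15838))/19075 = (0 + ((8841 + 4720) - 15838))/19075 = (0 + (13561 - 15838))*(1/19075) = (0 - 2277)*(1/19075) = -2277*1/19075 = -2277/19075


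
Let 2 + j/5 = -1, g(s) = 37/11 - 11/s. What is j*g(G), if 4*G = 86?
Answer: -20235/473 ≈ -42.780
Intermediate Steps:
G = 43/2 (G = (¼)*86 = 43/2 ≈ 21.500)
g(s) = 37/11 - 11/s (g(s) = 37*(1/11) - 11/s = 37/11 - 11/s)
j = -15 (j = -10 + 5*(-1) = -10 - 5 = -15)
j*g(G) = -15*(37/11 - 11/43/2) = -15*(37/11 - 11*2/43) = -15*(37/11 - 22/43) = -15*1349/473 = -20235/473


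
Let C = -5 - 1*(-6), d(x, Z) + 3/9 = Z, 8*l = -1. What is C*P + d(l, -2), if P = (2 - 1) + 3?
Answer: 5/3 ≈ 1.6667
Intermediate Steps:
l = -⅛ (l = (⅛)*(-1) = -⅛ ≈ -0.12500)
d(x, Z) = -⅓ + Z
P = 4 (P = 1 + 3 = 4)
C = 1 (C = -5 + 6 = 1)
C*P + d(l, -2) = 1*4 + (-⅓ - 2) = 4 - 7/3 = 5/3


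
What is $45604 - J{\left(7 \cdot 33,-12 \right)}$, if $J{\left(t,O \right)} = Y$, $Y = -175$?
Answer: $45779$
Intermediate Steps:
$J{\left(t,O \right)} = -175$
$45604 - J{\left(7 \cdot 33,-12 \right)} = 45604 - -175 = 45604 + 175 = 45779$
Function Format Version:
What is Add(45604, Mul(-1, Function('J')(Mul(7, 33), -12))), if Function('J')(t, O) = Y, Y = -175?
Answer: 45779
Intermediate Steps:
Function('J')(t, O) = -175
Add(45604, Mul(-1, Function('J')(Mul(7, 33), -12))) = Add(45604, Mul(-1, -175)) = Add(45604, 175) = 45779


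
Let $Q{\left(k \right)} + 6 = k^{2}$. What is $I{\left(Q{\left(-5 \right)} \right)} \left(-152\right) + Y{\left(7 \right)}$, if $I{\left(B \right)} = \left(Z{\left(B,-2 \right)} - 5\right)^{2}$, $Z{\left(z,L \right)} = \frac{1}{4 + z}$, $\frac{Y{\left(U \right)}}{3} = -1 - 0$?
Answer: $- \frac{1976979}{529} \approx -3737.2$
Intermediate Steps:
$Y{\left(U \right)} = -3$ ($Y{\left(U \right)} = 3 \left(-1 - 0\right) = 3 \left(-1 + 0\right) = 3 \left(-1\right) = -3$)
$Q{\left(k \right)} = -6 + k^{2}$
$I{\left(B \right)} = \left(-5 + \frac{1}{4 + B}\right)^{2}$ ($I{\left(B \right)} = \left(\frac{1}{4 + B} - 5\right)^{2} = \left(-5 + \frac{1}{4 + B}\right)^{2}$)
$I{\left(Q{\left(-5 \right)} \right)} \left(-152\right) + Y{\left(7 \right)} = \frac{\left(19 + 5 \left(-6 + \left(-5\right)^{2}\right)\right)^{2}}{\left(4 - \left(6 - \left(-5\right)^{2}\right)\right)^{2}} \left(-152\right) - 3 = \frac{\left(19 + 5 \left(-6 + 25\right)\right)^{2}}{\left(4 + \left(-6 + 25\right)\right)^{2}} \left(-152\right) - 3 = \frac{\left(19 + 5 \cdot 19\right)^{2}}{\left(4 + 19\right)^{2}} \left(-152\right) - 3 = \frac{\left(19 + 95\right)^{2}}{529} \left(-152\right) - 3 = \frac{114^{2}}{529} \left(-152\right) - 3 = \frac{1}{529} \cdot 12996 \left(-152\right) - 3 = \frac{12996}{529} \left(-152\right) - 3 = - \frac{1975392}{529} - 3 = - \frac{1976979}{529}$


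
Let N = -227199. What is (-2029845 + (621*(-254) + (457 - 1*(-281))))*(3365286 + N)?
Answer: -6862497313167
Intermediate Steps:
(-2029845 + (621*(-254) + (457 - 1*(-281))))*(3365286 + N) = (-2029845 + (621*(-254) + (457 - 1*(-281))))*(3365286 - 227199) = (-2029845 + (-157734 + (457 + 281)))*3138087 = (-2029845 + (-157734 + 738))*3138087 = (-2029845 - 156996)*3138087 = -2186841*3138087 = -6862497313167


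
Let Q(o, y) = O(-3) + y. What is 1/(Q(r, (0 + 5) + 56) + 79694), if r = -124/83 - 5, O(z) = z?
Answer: 1/79752 ≈ 1.2539e-5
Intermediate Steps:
r = -539/83 (r = -124*1/83 - 5 = -124/83 - 5 = -539/83 ≈ -6.4940)
Q(o, y) = -3 + y
1/(Q(r, (0 + 5) + 56) + 79694) = 1/((-3 + ((0 + 5) + 56)) + 79694) = 1/((-3 + (5 + 56)) + 79694) = 1/((-3 + 61) + 79694) = 1/(58 + 79694) = 1/79752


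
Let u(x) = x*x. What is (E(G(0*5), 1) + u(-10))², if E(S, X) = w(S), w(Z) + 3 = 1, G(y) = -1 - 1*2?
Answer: 9604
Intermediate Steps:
G(y) = -3 (G(y) = -1 - 2 = -3)
w(Z) = -2 (w(Z) = -3 + 1 = -2)
E(S, X) = -2
u(x) = x²
(E(G(0*5), 1) + u(-10))² = (-2 + (-10)²)² = (-2 + 100)² = 98² = 9604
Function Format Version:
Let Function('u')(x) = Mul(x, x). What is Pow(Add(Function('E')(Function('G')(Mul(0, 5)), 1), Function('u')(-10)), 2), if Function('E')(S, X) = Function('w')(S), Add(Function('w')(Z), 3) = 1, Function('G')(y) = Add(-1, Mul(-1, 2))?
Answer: 9604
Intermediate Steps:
Function('G')(y) = -3 (Function('G')(y) = Add(-1, -2) = -3)
Function('w')(Z) = -2 (Function('w')(Z) = Add(-3, 1) = -2)
Function('E')(S, X) = -2
Function('u')(x) = Pow(x, 2)
Pow(Add(Function('E')(Function('G')(Mul(0, 5)), 1), Function('u')(-10)), 2) = Pow(Add(-2, Pow(-10, 2)), 2) = Pow(Add(-2, 100), 2) = Pow(98, 2) = 9604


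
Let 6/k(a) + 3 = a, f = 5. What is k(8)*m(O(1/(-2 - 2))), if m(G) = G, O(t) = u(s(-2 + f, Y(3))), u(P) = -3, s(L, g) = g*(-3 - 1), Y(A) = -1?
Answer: -18/5 ≈ -3.6000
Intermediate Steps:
s(L, g) = -4*g (s(L, g) = g*(-4) = -4*g)
O(t) = -3
k(a) = 6/(-3 + a)
k(8)*m(O(1/(-2 - 2))) = (6/(-3 + 8))*(-3) = (6/5)*(-3) = -18/5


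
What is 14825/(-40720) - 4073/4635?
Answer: -46913287/37747440 ≈ -1.2428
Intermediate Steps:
14825/(-40720) - 4073/4635 = 14825*(-1/40720) - 4073*1/4635 = -2965/8144 - 4073/4635 = -46913287/37747440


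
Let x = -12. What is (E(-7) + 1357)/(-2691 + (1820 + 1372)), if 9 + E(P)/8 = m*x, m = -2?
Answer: 1477/501 ≈ 2.9481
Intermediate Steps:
E(P) = 120 (E(P) = -72 + 8*(-2*(-12)) = -72 + 8*24 = -72 + 192 = 120)
(E(-7) + 1357)/(-2691 + (1820 + 1372)) = (120 + 1357)/(-2691 + (1820 + 1372)) = 1477/(-2691 + 3192) = 1477/501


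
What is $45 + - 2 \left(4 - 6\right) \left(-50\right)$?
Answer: $-155$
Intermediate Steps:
$45 + - 2 \left(4 - 6\right) \left(-50\right) = 45 + \left(-2\right) \left(-2\right) \left(-50\right) = 45 + 4 \left(-50\right) = 45 - 200 = -155$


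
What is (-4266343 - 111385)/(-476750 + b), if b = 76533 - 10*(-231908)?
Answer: -4377728/1918863 ≈ -2.2814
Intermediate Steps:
b = 2395613 (b = 76533 + 2319080 = 2395613)
(-4266343 - 111385)/(-476750 + b) = (-4266343 - 111385)/(-476750 + 2395613) = -4377728/1918863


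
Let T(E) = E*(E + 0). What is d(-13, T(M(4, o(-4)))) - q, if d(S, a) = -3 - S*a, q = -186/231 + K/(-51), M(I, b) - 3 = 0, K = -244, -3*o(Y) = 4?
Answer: 432052/3927 ≈ 110.02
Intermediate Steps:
o(Y) = -4/3 (o(Y) = -⅓*4 = -4/3)
M(I, b) = 3 (M(I, b) = 3 + 0 = 3)
T(E) = E² (T(E) = E*E = E²)
q = 15626/3927 (q = -186/231 - 244/(-51) = -186*1/231 - 244*(-1/51) = -62/77 + 244/51 = 15626/3927 ≈ 3.9791)
d(S, a) = -3 - S*a
d(-13, T(M(4, o(-4)))) - q = (-3 - 1*(-13)*3²) - 1*15626/3927 = (-3 - 1*(-13)*9) - 15626/3927 = (-3 + 117) - 15626/3927 = 114 - 15626/3927 = 432052/3927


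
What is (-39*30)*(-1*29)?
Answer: 33930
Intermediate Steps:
(-39*30)*(-1*29) = -1170*(-29) = 33930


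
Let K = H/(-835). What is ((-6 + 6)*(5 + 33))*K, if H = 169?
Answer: 0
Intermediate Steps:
K = -169/835 (K = 169/(-835) = 169*(-1/835) = -169/835 ≈ -0.20240)
((-6 + 6)*(5 + 33))*K = ((-6 + 6)*(5 + 33))*(-169/835) = (0*38)*(-169/835) = 0*(-169/835) = 0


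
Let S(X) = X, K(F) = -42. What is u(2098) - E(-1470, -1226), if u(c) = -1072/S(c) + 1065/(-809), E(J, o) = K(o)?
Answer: 34092113/848641 ≈ 40.173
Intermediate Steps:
E(J, o) = -42
u(c) = -1065/809 - 1072/c (u(c) = -1072/c + 1065/(-809) = -1072/c + 1065*(-1/809) = -1072/c - 1065/809 = -1065/809 - 1072/c)
u(2098) - E(-1470, -1226) = (-1065/809 - 1072/2098) - 1*(-42) = (-1065/809 - 1072*1/2098) + 42 = (-1065/809 - 536/1049) + 42 = -1550809/848641 + 42 = 34092113/848641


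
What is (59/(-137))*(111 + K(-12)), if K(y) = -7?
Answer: -6136/137 ≈ -44.788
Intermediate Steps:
(59/(-137))*(111 + K(-12)) = (59/(-137))*(111 - 7) = (59*(-1/137))*104 = -59/137*104 = -6136/137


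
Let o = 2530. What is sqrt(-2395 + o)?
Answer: 3*sqrt(15) ≈ 11.619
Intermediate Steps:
sqrt(-2395 + o) = sqrt(-2395 + 2530) = sqrt(135) = 3*sqrt(15)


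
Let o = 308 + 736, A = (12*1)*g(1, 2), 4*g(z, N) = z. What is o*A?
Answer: 3132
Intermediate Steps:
g(z, N) = z/4
A = 3 (A = (12*1)*((¼)*1) = 12*(¼) = 3)
o = 1044
o*A = 1044*3 = 3132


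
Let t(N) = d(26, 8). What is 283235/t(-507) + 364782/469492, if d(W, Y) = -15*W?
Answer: -3320857541/4577547 ≈ -725.47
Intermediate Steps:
t(N) = -390 (t(N) = -15*26 = -390)
283235/t(-507) + 364782/469492 = 283235/(-390) + 364782/469492 = 283235*(-1/390) + 364782*(1/469492) = -56647/78 + 182391/234746 = -3320857541/4577547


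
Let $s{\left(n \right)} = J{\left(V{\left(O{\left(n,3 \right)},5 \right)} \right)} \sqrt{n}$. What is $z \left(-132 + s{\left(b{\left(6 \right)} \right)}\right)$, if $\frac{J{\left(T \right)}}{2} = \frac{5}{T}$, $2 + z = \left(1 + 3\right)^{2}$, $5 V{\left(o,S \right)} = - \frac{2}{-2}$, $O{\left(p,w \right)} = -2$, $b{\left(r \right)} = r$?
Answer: $-1848 + 700 \sqrt{6} \approx -133.36$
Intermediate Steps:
$V{\left(o,S \right)} = \frac{1}{5}$ ($V{\left(o,S \right)} = \frac{\left(-2\right) \frac{1}{-2}}{5} = \frac{\left(-2\right) \left(- \frac{1}{2}\right)}{5} = \frac{1}{5} \cdot 1 = \frac{1}{5}$)
$z = 14$ ($z = -2 + \left(1 + 3\right)^{2} = -2 + 4^{2} = -2 + 16 = 14$)
$J{\left(T \right)} = \frac{10}{T}$ ($J{\left(T \right)} = 2 \frac{5}{T} = \frac{10}{T}$)
$s{\left(n \right)} = 50 \sqrt{n}$ ($s{\left(n \right)} = 10 \frac{1}{\frac{1}{5}} \sqrt{n} = 10 \cdot 5 \sqrt{n} = 50 \sqrt{n}$)
$z \left(-132 + s{\left(b{\left(6 \right)} \right)}\right) = 14 \left(-132 + 50 \sqrt{6}\right) = -1848 + 700 \sqrt{6}$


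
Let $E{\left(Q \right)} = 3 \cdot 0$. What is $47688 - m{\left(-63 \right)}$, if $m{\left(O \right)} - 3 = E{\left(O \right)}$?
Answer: $47685$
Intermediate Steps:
$E{\left(Q \right)} = 0$
$m{\left(O \right)} = 3$ ($m{\left(O \right)} = 3 + 0 = 3$)
$47688 - m{\left(-63 \right)} = 47688 - 3 = 47685$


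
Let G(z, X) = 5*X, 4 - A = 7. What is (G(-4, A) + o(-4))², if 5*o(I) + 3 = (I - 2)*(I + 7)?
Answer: 9216/25 ≈ 368.64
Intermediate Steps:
A = -3 (A = 4 - 1*7 = 4 - 7 = -3)
o(I) = -⅗ + (-2 + I)*(7 + I)/5 (o(I) = -⅗ + ((I - 2)*(I + 7))/5 = -⅗ + ((-2 + I)*(7 + I))/5 = -⅗ + (-2 + I)*(7 + I)/5)
(G(-4, A) + o(-4))² = (5*(-3) + (-17/5 - 4 + (⅕)*(-4)²))² = (-15 + (-17/5 - 4 + (⅕)*16))² = (-15 + (-17/5 - 4 + 16/5))² = (-15 - 21/5)² = (-96/5)² = 9216/25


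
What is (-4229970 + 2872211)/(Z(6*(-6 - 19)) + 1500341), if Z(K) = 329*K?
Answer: -1357759/1450991 ≈ -0.93575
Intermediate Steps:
(-4229970 + 2872211)/(Z(6*(-6 - 19)) + 1500341) = (-4229970 + 2872211)/(329*(6*(-6 - 19)) + 1500341) = -1357759/(329*(6*(-25)) + 1500341) = -1357759/(329*(-150) + 1500341) = -1357759/(-49350 + 1500341) = -1357759/1450991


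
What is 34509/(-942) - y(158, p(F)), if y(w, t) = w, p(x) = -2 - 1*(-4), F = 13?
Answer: -61115/314 ≈ -194.63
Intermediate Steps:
p(x) = 2 (p(x) = -2 + 4 = 2)
34509/(-942) - y(158, p(F)) = 34509/(-942) - 1*158 = 34509*(-1/942) - 158 = -11503/314 - 158 = -61115/314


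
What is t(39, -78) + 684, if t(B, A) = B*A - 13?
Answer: -2371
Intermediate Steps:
t(B, A) = -13 + A*B (t(B, A) = A*B - 13 = -13 + A*B)
t(39, -78) + 684 = (-13 - 78*39) + 684 = (-13 - 3042) + 684 = -3055 + 684 = -2371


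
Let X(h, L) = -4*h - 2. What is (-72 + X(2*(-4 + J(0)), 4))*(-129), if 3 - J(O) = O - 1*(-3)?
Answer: 5418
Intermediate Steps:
J(O) = -O (J(O) = 3 - (O - 1*(-3)) = 3 - (O + 3) = 3 - (3 + O) = 3 + (-3 - O) = -O)
X(h, L) = -2 - 4*h
(-72 + X(2*(-4 + J(0)), 4))*(-129) = (-72 + (-2 - 8*(-4 - 1*0)))*(-129) = (-72 + (-2 - 8*(-4 + 0)))*(-129) = (-72 + (-2 - 8*(-4)))*(-129) = (-72 + (-2 - 4*(-8)))*(-129) = (-72 + (-2 + 32))*(-129) = (-72 + 30)*(-129) = -42*(-129) = 5418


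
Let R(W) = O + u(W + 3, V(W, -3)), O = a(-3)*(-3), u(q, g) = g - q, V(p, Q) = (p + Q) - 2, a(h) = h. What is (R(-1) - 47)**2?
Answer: 2116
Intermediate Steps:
V(p, Q) = -2 + Q + p (V(p, Q) = (Q + p) - 2 = -2 + Q + p)
O = 9 (O = -3*(-3) = 9)
R(W) = 1 (R(W) = 9 + ((-2 - 3 + W) - (W + 3)) = 9 + ((-5 + W) - (3 + W)) = 9 + ((-5 + W) + (-3 - W)) = 9 - 8 = 1)
(R(-1) - 47)**2 = (1 - 47)**2 = (-46)**2 = 2116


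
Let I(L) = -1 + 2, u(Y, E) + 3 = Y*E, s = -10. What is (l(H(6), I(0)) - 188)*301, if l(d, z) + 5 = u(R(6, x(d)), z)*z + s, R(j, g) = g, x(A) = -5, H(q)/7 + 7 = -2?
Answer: -63511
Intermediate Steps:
H(q) = -63 (H(q) = -49 + 7*(-2) = -49 - 14 = -63)
u(Y, E) = -3 + E*Y (u(Y, E) = -3 + Y*E = -3 + E*Y)
I(L) = 1
l(d, z) = -15 + z*(-3 - 5*z) (l(d, z) = -5 + ((-3 + z*(-5))*z - 10) = -5 + ((-3 - 5*z)*z - 10) = -5 + (z*(-3 - 5*z) - 10) = -5 + (-10 + z*(-3 - 5*z)) = -15 + z*(-3 - 5*z))
(l(H(6), I(0)) - 188)*301 = ((-15 - 1*1*(3 + 5*1)) - 188)*301 = ((-15 - 1*1*(3 + 5)) - 188)*301 = ((-15 - 1*1*8) - 188)*301 = ((-15 - 8) - 188)*301 = (-23 - 188)*301 = -211*301 = -63511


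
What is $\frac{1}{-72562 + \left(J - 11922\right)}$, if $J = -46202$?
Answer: $- \frac{1}{130686} \approx -7.6519 \cdot 10^{-6}$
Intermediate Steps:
$\frac{1}{-72562 + \left(J - 11922\right)} = \frac{1}{-72562 - 58124} = \frac{1}{-130686} = - \frac{1}{130686}$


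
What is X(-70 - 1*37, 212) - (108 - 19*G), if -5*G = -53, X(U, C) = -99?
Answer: -28/5 ≈ -5.6000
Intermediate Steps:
G = 53/5 (G = -1/5*(-53) = 53/5 ≈ 10.600)
X(-70 - 1*37, 212) - (108 - 19*G) = -99 - (108 - 19*53/5) = -99 - (108 - 1007/5) = -99 - 1*(-467/5) = -99 + 467/5 = -28/5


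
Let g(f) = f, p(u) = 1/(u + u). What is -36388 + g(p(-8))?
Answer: -582209/16 ≈ -36388.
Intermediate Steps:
p(u) = 1/(2*u)
-36388 + g(p(-8)) = -36388 + (½)/(-8) = -36388 + (½)*(-⅛) = -36388 - 1/16 = -582209/16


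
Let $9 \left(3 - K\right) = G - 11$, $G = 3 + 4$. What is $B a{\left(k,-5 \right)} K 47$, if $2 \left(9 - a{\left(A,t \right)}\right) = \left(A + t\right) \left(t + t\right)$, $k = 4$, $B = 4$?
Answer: $\frac{23312}{9} \approx 2590.2$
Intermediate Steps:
$G = 7$
$a{\left(A,t \right)} = 9 - t \left(A + t\right)$ ($a{\left(A,t \right)} = 9 - \frac{\left(A + t\right) \left(t + t\right)}{2} = 9 - \frac{\left(A + t\right) 2 t}{2} = 9 - \frac{2 t \left(A + t\right)}{2} = 9 - t \left(A + t\right)$)
$K = \frac{31}{9}$ ($K = 3 - \frac{7 - 11}{9} = 3 - - \frac{4}{9} = 3 + \frac{4}{9} = \frac{31}{9} \approx 3.4444$)
$B a{\left(k,-5 \right)} K 47 = 4 \left(9 - \left(-5\right)^{2} - 4 \left(-5\right)\right) \frac{31}{9} \cdot 47 = 4 \left(9 - 25 + 20\right) \frac{31}{9} \cdot 47 = 4 \cdot 4 \cdot \frac{31}{9} \cdot 47 = 16 \cdot \frac{31}{9} \cdot 47 = \frac{496}{9} \cdot 47 = \frac{23312}{9}$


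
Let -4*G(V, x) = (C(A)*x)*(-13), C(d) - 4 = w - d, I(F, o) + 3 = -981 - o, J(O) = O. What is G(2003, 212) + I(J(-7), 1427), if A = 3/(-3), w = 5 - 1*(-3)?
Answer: 6546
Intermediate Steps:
I(F, o) = -984 - o (I(F, o) = -3 + (-981 - o) = -984 - o)
w = 8 (w = 5 + 3 = 8)
A = -1 (A = 3*(-⅓) = -1)
C(d) = 12 - d (C(d) = 4 + (8 - d) = 12 - d)
G(V, x) = 169*x/4 (G(V, x) = -(12 - 1*(-1))*x*(-13)/4 = -(12 + 1)*x*(-13)/4 = -13*x*(-13)/4 = -(-169)*x/4 = 169*x/4)
G(2003, 212) + I(J(-7), 1427) = (169/4)*212 + (-984 - 1*1427) = 8957 + (-984 - 1427) = 8957 - 2411 = 6546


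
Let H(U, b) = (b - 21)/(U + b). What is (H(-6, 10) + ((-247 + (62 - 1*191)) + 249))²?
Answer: 269361/16 ≈ 16835.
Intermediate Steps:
H(U, b) = (-21 + b)/(U + b)
(H(-6, 10) + ((-247 + (62 - 1*191)) + 249))² = ((-21 + 10)/(-6 + 10) + ((-247 + (62 - 1*191)) + 249))² = (-11/4 + ((-247 + (62 - 191)) + 249))² = ((¼)*(-11) + ((-247 - 129) + 249))² = (-11/4 + (-376 + 249))² = (-11/4 - 127)² = (-519/4)² = 269361/16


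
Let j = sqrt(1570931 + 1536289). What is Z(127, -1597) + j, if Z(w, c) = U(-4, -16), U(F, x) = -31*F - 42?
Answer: 82 + 2*sqrt(776805) ≈ 1844.7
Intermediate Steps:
U(F, x) = -42 - 31*F
Z(w, c) = 82 (Z(w, c) = -42 - 31*(-4) = -42 + 124 = 82)
j = 2*sqrt(776805) (j = sqrt(3107220) = 2*sqrt(776805) ≈ 1762.7)
Z(127, -1597) + j = 82 + 2*sqrt(776805)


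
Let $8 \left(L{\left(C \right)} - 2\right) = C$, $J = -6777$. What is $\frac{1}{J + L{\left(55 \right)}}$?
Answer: $- \frac{8}{54145} \approx -0.00014775$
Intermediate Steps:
$L{\left(C \right)} = 2 + \frac{C}{8}$
$\frac{1}{J + L{\left(55 \right)}} = \frac{1}{-6777 + \left(2 + \frac{1}{8} \cdot 55\right)} = \frac{1}{-6777 + \left(2 + \frac{55}{8}\right)} = \frac{1}{-6777 + \frac{71}{8}} = \frac{1}{- \frac{54145}{8}} = - \frac{8}{54145}$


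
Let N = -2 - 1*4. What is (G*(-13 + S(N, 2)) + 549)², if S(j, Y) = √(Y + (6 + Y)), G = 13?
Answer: 146090 + 9880*√10 ≈ 1.7733e+5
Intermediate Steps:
N = -6 (N = -2 - 4 = -6)
S(j, Y) = √(6 + 2*Y)
(G*(-13 + S(N, 2)) + 549)² = (13*(-13 + √(6 + 2*2)) + 549)² = (13*(-13 + √(6 + 4)) + 549)² = (13*(-13 + √10) + 549)² = ((-169 + 13*√10) + 549)² = (380 + 13*√10)²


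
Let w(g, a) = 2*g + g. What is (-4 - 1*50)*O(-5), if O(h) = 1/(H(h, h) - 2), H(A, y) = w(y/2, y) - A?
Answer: 12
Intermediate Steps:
w(g, a) = 3*g
H(A, y) = -A + 3*y/2 (H(A, y) = 3*(y/2) - A = 3*y/2 - A = -A + 3*y/2)
O(h) = 1/(-2 + h/2) (O(h) = 1/((-h + 3*h/2) - 2) = 1/(h/2 - 2) = 1/(-2 + h/2))
(-4 - 1*50)*O(-5) = (-4 - 1*50)*(2/(-4 - 5)) = (-4 - 50)*(2/(-9)) = -108*(-1)/9 = -54*(-2/9) = 12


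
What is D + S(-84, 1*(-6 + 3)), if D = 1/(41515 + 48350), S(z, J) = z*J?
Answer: 22645981/89865 ≈ 252.00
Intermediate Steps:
S(z, J) = J*z
D = 1/89865 ≈ 1.1128e-5
D + S(-84, 1*(-6 + 3)) = 1/89865 + (1*(-6 + 3))*(-84) = 1/89865 + (1*(-3))*(-84) = 1/89865 - 3*(-84) = 1/89865 + 252 = 22645981/89865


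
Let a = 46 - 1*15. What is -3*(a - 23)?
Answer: -24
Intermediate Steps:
a = 31 (a = 46 - 15 = 31)
-3*(a - 23) = -3*(31 - 23) = -3*8 = -24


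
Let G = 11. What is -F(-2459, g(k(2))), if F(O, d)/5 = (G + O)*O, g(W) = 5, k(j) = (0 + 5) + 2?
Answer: -30098160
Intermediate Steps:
k(j) = 7 (k(j) = 5 + 2 = 7)
F(O, d) = 5*O*(11 + O) (F(O, d) = 5*((11 + O)*O) = 5*(O*(11 + O)) = 5*O*(11 + O))
-F(-2459, g(k(2))) = -5*(-2459)*(11 - 2459) = -5*(-2459)*(-2448) = -1*30098160 = -30098160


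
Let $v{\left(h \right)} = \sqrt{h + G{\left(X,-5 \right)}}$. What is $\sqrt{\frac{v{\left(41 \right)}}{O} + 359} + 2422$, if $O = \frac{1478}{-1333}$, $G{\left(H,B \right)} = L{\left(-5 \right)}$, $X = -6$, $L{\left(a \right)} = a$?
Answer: $2422 + \frac{\sqrt{193102178}}{739} \approx 2440.8$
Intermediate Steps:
$G{\left(H,B \right)} = -5$
$v{\left(h \right)} = \sqrt{-5 + h}$ ($v{\left(h \right)} = \sqrt{h - 5} = \sqrt{-5 + h}$)
$O = - \frac{1478}{1333}$ ($O = 1478 \left(- \frac{1}{1333}\right) = - \frac{1478}{1333} \approx -1.1088$)
$\sqrt{\frac{v{\left(41 \right)}}{O} + 359} + 2422 = \sqrt{\frac{\sqrt{-5 + 41}}{- \frac{1478}{1333}} + 359} + 2422 = \sqrt{\sqrt{36} \left(- \frac{1333}{1478}\right) + 359} + 2422 = \sqrt{6 \left(- \frac{1333}{1478}\right) + 359} + 2422 = \sqrt{- \frac{3999}{739} + 359} + 2422 = \sqrt{\frac{261302}{739}} + 2422 = \frac{\sqrt{193102178}}{739} + 2422 = 2422 + \frac{\sqrt{193102178}}{739}$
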